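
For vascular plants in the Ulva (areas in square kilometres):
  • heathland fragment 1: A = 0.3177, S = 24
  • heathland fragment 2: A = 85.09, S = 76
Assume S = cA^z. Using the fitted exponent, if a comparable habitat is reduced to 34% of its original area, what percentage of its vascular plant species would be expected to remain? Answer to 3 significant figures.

z = ln(76/24) / ln(85.09/0.3177) = 1.1527 / 5.5904 = 0.2062
S_new/S_old = (A_new/A_old)^z = 0.34^0.2062 = exp(0.2062 × -1.0788) = 0.8006

80.1%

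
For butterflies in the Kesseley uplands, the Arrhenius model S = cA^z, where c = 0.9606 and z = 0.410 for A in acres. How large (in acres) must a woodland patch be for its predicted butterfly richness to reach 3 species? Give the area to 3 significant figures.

3 = 0.9606 × A^0.41  ⇒  A^0.41 = 3/0.9606 = 3.123
ln A = ln(3.123) / 0.41 = 1.1388 / 0.41 = 2.7776
A = e^2.7776 ≈ 16.08 acres

16.1 acres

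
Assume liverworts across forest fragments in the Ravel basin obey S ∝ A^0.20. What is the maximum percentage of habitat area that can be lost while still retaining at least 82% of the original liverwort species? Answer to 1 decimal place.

62.9%

Need (A_new/A_old)^0.2 = 0.82, so A_new/A_old = 0.82^(1/0.2) = 0.82^5
ln(A_new/A_old) = ln 0.82 / 0.2 = -0.1985 / 0.2 = -0.9923
A_new/A_old = e^-0.9923 ≈ 0.3707
Fraction that can be lost = 1 − 0.3707 = 0.6293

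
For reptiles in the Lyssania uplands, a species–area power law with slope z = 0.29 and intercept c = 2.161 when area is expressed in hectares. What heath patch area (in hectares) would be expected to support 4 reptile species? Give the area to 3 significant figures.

4 = 2.161 × A^0.29  ⇒  A^0.29 = 4/2.161 = 1.851
ln A = ln(1.851) / 0.29 = 0.6157 / 0.29 = 2.1232
A = e^2.1232 ≈ 8.358 hectares

8.36 hectares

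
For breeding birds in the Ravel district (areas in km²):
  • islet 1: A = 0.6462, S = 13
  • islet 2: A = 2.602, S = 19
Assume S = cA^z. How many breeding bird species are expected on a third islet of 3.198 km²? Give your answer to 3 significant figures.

20.1

z = ln(19/13) / ln(2.602/0.6462) = 0.3795 / 1.3929 = 0.2724
c = 13 / 0.6462^0.2724 = 13 / 0.8878 = 14.64
S₃ = 14.64 × 3.198^0.2724 = 14.64 × 1.373 ≈ 20.1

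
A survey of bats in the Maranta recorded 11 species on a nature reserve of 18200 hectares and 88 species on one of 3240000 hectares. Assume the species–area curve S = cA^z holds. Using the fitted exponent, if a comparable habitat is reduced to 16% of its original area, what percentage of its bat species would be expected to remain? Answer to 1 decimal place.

z = ln(88/11) / ln(3240000/18200) = 2.0794 / 5.1819 = 0.4013
S_new/S_old = (A_new/A_old)^z = 0.16^0.4013 = exp(0.4013 × -1.8326) = 0.4793

47.9%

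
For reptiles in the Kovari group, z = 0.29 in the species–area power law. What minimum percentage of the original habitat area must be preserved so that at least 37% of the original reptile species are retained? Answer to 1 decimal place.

Need (A_new/A_old)^0.29 = 0.37, so A_new/A_old = 0.37^(1/0.29) = 0.37^3.448
ln(A_new/A_old) = ln 0.37 / 0.29 = -0.9943 / 0.29 = -3.4285
A_new/A_old = e^-3.4285 ≈ 0.03244

3.2%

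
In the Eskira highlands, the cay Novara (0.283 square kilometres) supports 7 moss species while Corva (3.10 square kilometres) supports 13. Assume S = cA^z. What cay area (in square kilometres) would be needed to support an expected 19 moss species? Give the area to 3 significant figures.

13.4 square kilometres

z = ln(13/7) / ln(3.1/0.283) = 0.6190 / 2.3937 = 0.2586
c = 7 / 0.283^0.2586 = 7 / 0.7215 = 9.702
A = (19/9.702)^(1/0.2586) ⇒ ln A = ln(1.958)/0.2586 = 2.5988
A = e^2.5988 ≈ 13.45 square kilometres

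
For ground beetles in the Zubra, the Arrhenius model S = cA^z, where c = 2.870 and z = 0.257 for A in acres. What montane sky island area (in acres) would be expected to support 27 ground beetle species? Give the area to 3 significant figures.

27 = 2.87 × A^0.257  ⇒  A^0.257 = 27/2.87 = 9.408
ln A = ln(9.408) / 0.257 = 2.2415 / 0.257 = 8.7219
A = e^8.7219 ≈ 6136 acres

6140 acres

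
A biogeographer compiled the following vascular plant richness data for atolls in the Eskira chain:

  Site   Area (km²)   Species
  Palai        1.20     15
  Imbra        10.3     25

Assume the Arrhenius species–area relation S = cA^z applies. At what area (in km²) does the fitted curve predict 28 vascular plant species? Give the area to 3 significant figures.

16.6 km²

z = ln(25/15) / ln(10.3/1.2) = 0.5108 / 2.1498 = 0.2376
c = 15 / 1.2^0.2376 = 15 / 1.044 = 14.36
A = (28/14.36)^(1/0.2376) ⇒ ln A = ln(1.949)/0.2376 = 2.8091
A = e^2.8091 ≈ 16.59 km²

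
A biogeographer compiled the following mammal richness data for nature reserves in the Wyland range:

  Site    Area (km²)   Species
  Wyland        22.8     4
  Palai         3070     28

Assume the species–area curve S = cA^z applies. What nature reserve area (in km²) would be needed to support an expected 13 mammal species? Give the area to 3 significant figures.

444 km²

z = ln(28/4) / ln(3070/22.8) = 1.9459 / 4.9027 = 0.3969
c = 4 / 22.8^0.3969 = 4 / 3.459 = 1.156
A = (13/1.156)^(1/0.3969) ⇒ ln A = ln(11.24)/0.3969 = 6.0964
A = e^6.0964 ≈ 444.2 km²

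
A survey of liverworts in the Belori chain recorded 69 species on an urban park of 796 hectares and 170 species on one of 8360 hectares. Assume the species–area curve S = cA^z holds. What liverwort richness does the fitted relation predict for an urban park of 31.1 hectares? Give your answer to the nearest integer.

z = ln(170/69) / ln(8360/796) = 0.9017 / 2.3516 = 0.3834
c = 69 / 796^0.3834 = 69 / 12.95 = 5.328
S₃ = 5.328 × 31.1^0.3834 = 5.328 × 3.736 ≈ 19.9

20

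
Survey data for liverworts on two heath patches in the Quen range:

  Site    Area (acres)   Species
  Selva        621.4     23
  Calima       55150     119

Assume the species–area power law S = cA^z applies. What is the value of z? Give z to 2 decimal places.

Taking logs: ln S = ln c + z ln A, so z = (ln S₂ − ln S₁)/(ln A₂ − ln A₁).
z = ln(119/23) / ln(55150/621.4) = ln(5.174) / ln(88.75) = 1.6436 / 4.4858 = 0.3664

0.37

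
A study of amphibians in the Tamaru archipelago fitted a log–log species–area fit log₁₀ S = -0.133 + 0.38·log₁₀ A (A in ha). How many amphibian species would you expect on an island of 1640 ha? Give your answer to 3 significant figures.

12.3

S = 0.7362 × 1640^0.38 = 0.7362 × 16.66 ≈ 12.26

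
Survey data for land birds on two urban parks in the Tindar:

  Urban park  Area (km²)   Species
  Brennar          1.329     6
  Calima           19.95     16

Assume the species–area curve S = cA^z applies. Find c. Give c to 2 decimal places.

5.41

z = ln(S₂/S₁) / ln(A₂/A₁) = ln(16/6) / ln(19.95/1.329) = 0.9808 / 2.7088 = 0.3621
c = S₁ / A₁^z = 6 / 1.329^0.3621 = 6 / 1.108 = 5.413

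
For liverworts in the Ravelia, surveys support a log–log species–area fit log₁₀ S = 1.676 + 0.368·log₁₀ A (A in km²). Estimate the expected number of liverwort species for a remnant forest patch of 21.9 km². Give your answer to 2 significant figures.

150

S = 47.42 × 21.9^0.368
ln S = ln 47.42 + 0.368 × ln 21.9 = 3.8591 + 0.368 × 3.0865 = 4.9950
S = e^4.9950 ≈ 147.7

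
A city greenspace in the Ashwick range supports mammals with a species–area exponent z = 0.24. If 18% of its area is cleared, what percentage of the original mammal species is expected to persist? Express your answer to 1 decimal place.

95.3%

S_new/S_old = (A_new/A_old)^z = 0.82^0.24
= exp(0.24 × ln 0.82) = exp(0.24 × -0.1985) = exp(-0.0476) ≈ 0.9535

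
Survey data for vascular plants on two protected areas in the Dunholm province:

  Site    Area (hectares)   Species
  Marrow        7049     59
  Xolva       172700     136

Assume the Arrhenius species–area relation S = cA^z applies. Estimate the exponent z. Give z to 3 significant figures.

0.261

Taking logs: ln S = ln c + z ln A, so z = (ln S₂ − ln S₁)/(ln A₂ − ln A₁).
z = ln(136/59) / ln(172700/7049) = ln(2.305) / ln(24.5) = 0.8351 / 3.1987 = 0.2611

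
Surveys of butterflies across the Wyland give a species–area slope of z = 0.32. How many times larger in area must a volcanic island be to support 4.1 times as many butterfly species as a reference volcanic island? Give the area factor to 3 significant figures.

82.2

(A₂/A₁)^0.32 = 4.1, so A₂/A₁ = 4.1^(1/0.32) = 4.1^3.125
ln(A₂/A₁) = ln 4.1 / 0.32 = 1.4110 / 0.32 = 4.4093
A₂/A₁ = e^4.4093 ≈ 82.21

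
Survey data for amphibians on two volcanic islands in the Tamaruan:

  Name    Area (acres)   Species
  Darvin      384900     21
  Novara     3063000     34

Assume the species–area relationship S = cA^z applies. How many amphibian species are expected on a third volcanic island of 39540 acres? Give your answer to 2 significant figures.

12

z = ln(34/21) / ln(3063000/384900) = 0.4818 / 2.0742 = 0.2323
c = 21 / 384900^0.2323 = 21 / 19.84 = 1.059
S₃ = 1.059 × 39540^0.2323 = 1.059 × 11.69 ≈ 12.38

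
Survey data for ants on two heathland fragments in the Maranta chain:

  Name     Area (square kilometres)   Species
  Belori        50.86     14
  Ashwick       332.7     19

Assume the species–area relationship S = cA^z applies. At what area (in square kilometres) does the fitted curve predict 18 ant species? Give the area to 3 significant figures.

239 square kilometres

z = ln(19/14) / ln(332.7/50.86) = 0.3054 / 1.8782 = 0.1626
c = 14 / 50.86^0.1626 = 14 / 1.894 = 7.391
A = (18/7.391)^(1/0.1626) ⇒ ln A = ln(2.436)/0.1626 = 5.4747
A = e^5.4747 ≈ 238.6 square kilometres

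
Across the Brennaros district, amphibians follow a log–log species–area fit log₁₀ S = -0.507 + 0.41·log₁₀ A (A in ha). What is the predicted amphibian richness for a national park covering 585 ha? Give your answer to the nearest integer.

S = 0.3112 × 585^0.41
ln S = ln 0.3112 + 0.41 × ln 585 = -1.1674 + 0.41 × 6.3716 = 1.4450
S = e^1.4450 ≈ 4.242

4 species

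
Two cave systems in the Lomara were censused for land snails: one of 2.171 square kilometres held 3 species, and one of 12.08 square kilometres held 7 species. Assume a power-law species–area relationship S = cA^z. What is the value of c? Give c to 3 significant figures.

2.05

z = ln(S₂/S₁) / ln(A₂/A₁) = ln(7/3) / ln(12.08/2.171) = 0.8473 / 1.7164 = 0.4937
c = S₁ / A₁^z = 3 / 2.171^0.4937 = 3 / 1.466 = 2.046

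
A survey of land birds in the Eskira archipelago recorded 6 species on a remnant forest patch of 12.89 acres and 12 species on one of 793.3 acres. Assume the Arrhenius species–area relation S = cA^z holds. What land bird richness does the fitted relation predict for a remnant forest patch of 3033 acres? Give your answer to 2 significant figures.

15

z = ln(12/6) / ln(793.3/12.89) = 0.6931 / 4.1197 = 0.1682
c = 6 / 12.89^0.1682 = 6 / 1.537 = 3.903
S₃ = 3.903 × 3033^0.1682 = 3.903 × 3.853 ≈ 15.04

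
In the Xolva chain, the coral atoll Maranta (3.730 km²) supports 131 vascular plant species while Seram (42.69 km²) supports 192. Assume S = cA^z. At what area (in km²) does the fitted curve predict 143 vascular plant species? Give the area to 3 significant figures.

6.52 km²

z = ln(192/131) / ln(42.69/3.73) = 0.3823 / 2.4376 = 0.1568
c = 131 / 3.73^0.1568 = 131 / 1.229 = 106.6
A = (143/106.6)^(1/0.1568) ⇒ ln A = ln(1.342)/0.1568 = 1.8753
A = e^1.8753 ≈ 6.522 km²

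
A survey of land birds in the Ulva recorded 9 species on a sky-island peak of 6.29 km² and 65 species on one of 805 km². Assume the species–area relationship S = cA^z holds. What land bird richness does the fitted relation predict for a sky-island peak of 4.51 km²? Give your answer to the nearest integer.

8

z = ln(65/9) / ln(805/6.29) = 1.9772 / 4.8519 = 0.4075
c = 9 / 6.29^0.4075 = 9 / 2.116 = 4.254
S₃ = 4.254 × 4.51^0.4075 = 4.254 × 1.847 ≈ 7.859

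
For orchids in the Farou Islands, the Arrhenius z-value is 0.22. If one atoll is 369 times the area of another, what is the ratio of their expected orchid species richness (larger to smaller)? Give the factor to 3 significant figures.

S₂/S₁ = (A₂/A₁)^z = 369^0.22
ln(S₂/S₁) = 0.22 × ln 369 = 0.22 × 5.9108 = 1.3004
S₂/S₁ = e^1.3004 ≈ 3.671

3.67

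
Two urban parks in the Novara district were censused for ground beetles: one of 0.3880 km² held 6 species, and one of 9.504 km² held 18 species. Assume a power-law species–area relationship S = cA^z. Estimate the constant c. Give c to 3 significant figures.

z = ln(S₂/S₁) / ln(A₂/A₁) = ln(18/6) / ln(9.504/0.388) = 1.0986 / 3.1985 = 0.3435
c = S₁ / A₁^z = 6 / 0.388^0.3435 = 6 / 0.7224 = 8.306

8.31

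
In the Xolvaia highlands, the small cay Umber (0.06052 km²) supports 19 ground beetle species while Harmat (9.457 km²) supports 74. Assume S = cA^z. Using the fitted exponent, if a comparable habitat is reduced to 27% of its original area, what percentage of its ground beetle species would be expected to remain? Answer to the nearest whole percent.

70%

z = ln(74/19) / ln(9.457/0.06052) = 1.3596 / 5.0515 = 0.2692
S_new/S_old = (A_new/A_old)^z = 0.27^0.2692 = exp(0.2692 × -1.3093) = 0.703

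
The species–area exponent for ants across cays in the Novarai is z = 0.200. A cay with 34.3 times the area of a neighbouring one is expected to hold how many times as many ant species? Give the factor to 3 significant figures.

S₂/S₁ = (A₂/A₁)^z = 34.3^0.2
ln(S₂/S₁) = 0.2 × ln 34.3 = 0.2 × 3.5351 = 0.7070
S₂/S₁ = e^0.7070 ≈ 2.028

2.03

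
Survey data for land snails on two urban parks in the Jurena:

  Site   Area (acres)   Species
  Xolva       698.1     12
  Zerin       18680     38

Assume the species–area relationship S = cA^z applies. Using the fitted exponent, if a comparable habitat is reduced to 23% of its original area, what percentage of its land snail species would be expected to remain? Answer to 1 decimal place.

59.7%

z = ln(38/12) / ln(18680/698.1) = 1.1527 / 3.2868 = 0.3507
S_new/S_old = (A_new/A_old)^z = 0.23^0.3507 = exp(0.3507 × -1.4697) = 0.5973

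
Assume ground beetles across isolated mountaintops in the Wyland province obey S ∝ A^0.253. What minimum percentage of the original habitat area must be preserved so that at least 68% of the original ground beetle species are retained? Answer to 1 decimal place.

Need (A_new/A_old)^0.253 = 0.68, so A_new/A_old = 0.68^(1/0.253) = 0.68^3.953
ln(A_new/A_old) = ln 0.68 / 0.253 = -0.3857 / 0.253 = -1.5244
A_new/A_old = e^-1.5244 ≈ 0.2178

21.8%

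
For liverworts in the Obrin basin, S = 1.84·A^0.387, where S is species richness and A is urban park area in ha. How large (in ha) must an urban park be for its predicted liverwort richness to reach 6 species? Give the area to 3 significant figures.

6 = 1.84 × A^0.387  ⇒  A^0.387 = 6/1.84 = 3.261
ln A = ln(3.261) / 0.387 = 1.1820 / 0.387 = 3.0542
A = e^3.0542 ≈ 21.21 ha

21.2 ha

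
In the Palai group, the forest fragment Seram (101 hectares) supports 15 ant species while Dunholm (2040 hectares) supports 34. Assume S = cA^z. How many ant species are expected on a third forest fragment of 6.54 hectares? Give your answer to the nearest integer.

7

z = ln(34/15) / ln(2040/101) = 0.8183 / 3.0056 = 0.2723
c = 15 / 101^0.2723 = 15 / 3.513 = 4.27
S₃ = 4.27 × 6.54^0.2723 = 4.27 × 1.667 ≈ 7.119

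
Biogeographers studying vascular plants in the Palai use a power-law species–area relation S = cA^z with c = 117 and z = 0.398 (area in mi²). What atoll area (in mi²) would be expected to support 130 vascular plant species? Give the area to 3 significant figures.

130 = 117 × A^0.398  ⇒  A^0.398 = 130/117 = 1.111
ln A = ln(1.111) / 0.398 = 0.1054 / 0.398 = 0.2647
A = e^0.2647 ≈ 1.303 mi²

1.30 mi²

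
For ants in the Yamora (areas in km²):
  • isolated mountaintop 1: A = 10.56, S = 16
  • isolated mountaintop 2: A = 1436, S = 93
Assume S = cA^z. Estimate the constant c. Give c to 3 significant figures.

6.88

z = ln(S₂/S₁) / ln(A₂/A₁) = ln(93/16) / ln(1436/10.56) = 1.7600 / 4.9125 = 0.3583
c = S₁ / A₁^z = 16 / 10.56^0.3583 = 16 / 2.327 = 6.877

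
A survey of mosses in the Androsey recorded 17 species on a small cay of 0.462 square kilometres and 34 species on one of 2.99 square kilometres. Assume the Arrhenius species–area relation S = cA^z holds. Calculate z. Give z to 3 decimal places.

0.371

Taking logs: ln S = ln c + z ln A, so z = (ln S₂ − ln S₁)/(ln A₂ − ln A₁).
z = ln(34/17) / ln(2.99/0.462) = ln(2) / ln(6.472) = 0.6931 / 1.8675 = 0.3712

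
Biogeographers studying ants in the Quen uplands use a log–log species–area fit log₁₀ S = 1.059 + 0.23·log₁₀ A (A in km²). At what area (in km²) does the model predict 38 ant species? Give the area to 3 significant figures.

184 km²

38 = 11.46 × A^0.23  ⇒  A^0.23 = 38/11.46 = 3.317
ln A = ln(3.317) / 0.23 = 1.1991 / 0.23 = 5.2137
A = e^5.2137 ≈ 183.8 km²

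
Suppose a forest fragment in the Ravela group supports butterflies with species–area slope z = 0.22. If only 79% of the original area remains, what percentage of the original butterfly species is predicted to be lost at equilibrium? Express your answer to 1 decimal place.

5.1%

S_new/S_old = (A_new/A_old)^z = 0.79^0.22
= exp(0.22 × ln 0.79) = exp(0.22 × -0.2357) = exp(-0.0519) ≈ 0.9495
Fraction lost = 1 − 0.9495 = 0.05054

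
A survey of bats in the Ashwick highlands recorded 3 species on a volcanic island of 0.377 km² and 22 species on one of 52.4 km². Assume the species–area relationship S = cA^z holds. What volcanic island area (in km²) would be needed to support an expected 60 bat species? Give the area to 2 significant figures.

z = ln(22/3) / ln(52.4/0.377) = 1.9924 / 4.9344 = 0.4038
c = 3 / 0.377^0.4038 = 3 / 0.6744 = 4.448
A = (60/4.448)^(1/0.4038) ⇒ ln A = ln(13.49)/0.4038 = 6.4437
A = e^6.4437 ≈ 628.7 km²

630 km²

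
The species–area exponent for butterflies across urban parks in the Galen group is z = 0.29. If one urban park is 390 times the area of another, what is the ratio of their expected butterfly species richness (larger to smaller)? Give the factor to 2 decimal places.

5.64

S₂/S₁ = (A₂/A₁)^z = 390^0.29
ln(S₂/S₁) = 0.29 × ln 390 = 0.29 × 5.9661 = 1.7302
S₂/S₁ = e^1.7302 ≈ 5.642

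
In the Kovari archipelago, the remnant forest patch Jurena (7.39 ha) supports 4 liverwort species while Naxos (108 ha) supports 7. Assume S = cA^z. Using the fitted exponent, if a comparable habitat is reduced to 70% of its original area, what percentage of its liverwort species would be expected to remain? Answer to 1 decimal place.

92.8%

z = ln(7/4) / ln(108/7.39) = 0.5596 / 2.6820 = 0.2087
S_new/S_old = (A_new/A_old)^z = 0.7^0.2087 = exp(0.2087 × -0.3567) = 0.9283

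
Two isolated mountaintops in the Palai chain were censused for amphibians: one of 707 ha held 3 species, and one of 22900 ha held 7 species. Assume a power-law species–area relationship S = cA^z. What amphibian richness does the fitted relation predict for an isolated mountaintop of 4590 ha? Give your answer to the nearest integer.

z = ln(7/3) / ln(22900/707) = 0.8473 / 3.4779 = 0.2436
c = 3 / 707^0.2436 = 3 / 4.945 = 0.6066
S₃ = 0.6066 × 4590^0.2436 = 0.6066 × 7.8 ≈ 4.732

5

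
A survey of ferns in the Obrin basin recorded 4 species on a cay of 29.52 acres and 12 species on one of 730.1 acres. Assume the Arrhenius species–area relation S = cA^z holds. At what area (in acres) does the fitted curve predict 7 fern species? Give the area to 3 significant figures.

151 acres

z = ln(12/4) / ln(730.1/29.52) = 1.0986 / 3.2081 = 0.3424
c = 4 / 29.52^0.3424 = 4 / 3.187 = 1.255
A = (7/1.255)^(1/0.3424) ⇒ ln A = ln(5.578)/0.3424 = 5.0192
A = e^5.0192 ≈ 151.3 acres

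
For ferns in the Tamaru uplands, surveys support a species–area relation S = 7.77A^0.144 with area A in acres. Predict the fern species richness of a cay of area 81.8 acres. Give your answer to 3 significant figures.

S = 7.77 × 81.8^0.144
ln S = ln 7.77 + 0.144 × ln 81.8 = 2.0503 + 0.144 × 4.4043 = 2.6845
S = e^2.6845 ≈ 14.65

14.7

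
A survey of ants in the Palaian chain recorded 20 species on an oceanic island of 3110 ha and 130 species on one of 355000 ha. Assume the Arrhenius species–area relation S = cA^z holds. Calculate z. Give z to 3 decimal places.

0.395

Taking logs: ln S = ln c + z ln A, so z = (ln S₂ − ln S₁)/(ln A₂ − ln A₁).
z = ln(130/20) / ln(355000/3110) = ln(6.5) / ln(114.1) = 1.8718 / 4.7375 = 0.3951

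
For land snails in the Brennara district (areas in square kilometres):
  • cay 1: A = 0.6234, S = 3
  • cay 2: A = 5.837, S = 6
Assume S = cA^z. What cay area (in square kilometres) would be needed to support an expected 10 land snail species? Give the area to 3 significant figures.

z = ln(6/3) / ln(5.837/0.6234) = 0.6931 / 2.2368 = 0.3099
c = 3 / 0.6234^0.3099 = 3 / 0.8638 = 3.473
A = (10/3.473)^(1/0.3099) ⇒ ln A = ln(2.879)/0.3099 = 3.4126
A = e^3.4126 ≈ 30.35 square kilometres

30.3 square kilometres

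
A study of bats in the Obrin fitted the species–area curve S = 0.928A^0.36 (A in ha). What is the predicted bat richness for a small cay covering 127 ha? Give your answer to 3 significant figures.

5.31

S = 0.928 × 127^0.36
ln S = ln 0.928 + 0.36 × ln 127 = -0.0747 + 0.36 × 4.8442 = 1.6692
S = e^1.6692 ≈ 5.308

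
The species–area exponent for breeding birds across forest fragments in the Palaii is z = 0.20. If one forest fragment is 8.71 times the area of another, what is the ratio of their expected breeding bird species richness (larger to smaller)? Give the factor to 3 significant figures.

S₂/S₁ = (A₂/A₁)^z = 8.71^0.2
ln(S₂/S₁) = 0.2 × ln 8.71 = 0.2 × 2.1645 = 0.4329
S₂/S₁ = e^0.4329 ≈ 1.542

1.54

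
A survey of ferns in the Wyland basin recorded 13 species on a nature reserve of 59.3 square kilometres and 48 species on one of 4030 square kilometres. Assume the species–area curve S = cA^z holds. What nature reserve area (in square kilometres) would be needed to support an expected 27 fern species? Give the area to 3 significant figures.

z = ln(48/13) / ln(4030/59.3) = 1.3063 / 4.2189 = 0.3096
c = 13 / 59.3^0.3096 = 13 / 3.54 = 3.673
A = (27/3.673)^(1/0.3096) ⇒ ln A = ln(7.352)/0.3096 = 6.4432
A = e^6.4432 ≈ 628.4 square kilometres

628 square kilometres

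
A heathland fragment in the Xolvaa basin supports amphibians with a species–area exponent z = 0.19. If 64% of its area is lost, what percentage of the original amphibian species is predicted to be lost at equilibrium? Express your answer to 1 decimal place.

S_new/S_old = (A_new/A_old)^z = 0.36^0.19
= exp(0.19 × ln 0.36) = exp(0.19 × -1.0217) = exp(-0.1941) ≈ 0.8236
Fraction lost = 1 − 0.8236 = 0.1764

17.6%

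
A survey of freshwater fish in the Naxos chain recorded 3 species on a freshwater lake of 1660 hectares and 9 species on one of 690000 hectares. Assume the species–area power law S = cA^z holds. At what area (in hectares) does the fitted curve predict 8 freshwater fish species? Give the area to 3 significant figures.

z = ln(9/3) / ln(690000/1660) = 1.0986 / 6.0299 = 0.1822
c = 3 / 1660^0.1822 = 3 / 3.861 = 0.777
A = (8/0.777)^(1/0.1822) ⇒ ln A = ln(10.3)/0.1822 = 12.7980
A = e^12.7980 ≈ 361486 hectares

361000 hectares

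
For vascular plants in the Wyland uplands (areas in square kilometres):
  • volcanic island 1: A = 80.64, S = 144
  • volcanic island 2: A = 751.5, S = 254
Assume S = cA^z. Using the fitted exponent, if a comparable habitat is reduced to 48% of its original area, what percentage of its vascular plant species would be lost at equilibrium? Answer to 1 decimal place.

z = ln(254/144) / ln(751.5/80.64) = 0.5675 / 2.2321 = 0.2543
S_new/S_old = (A_new/A_old)^z = 0.48^0.2543 = exp(0.2543 × -0.7340) = 0.8298
Fraction lost = 1 − 0.8298 = 0.1702

17.0%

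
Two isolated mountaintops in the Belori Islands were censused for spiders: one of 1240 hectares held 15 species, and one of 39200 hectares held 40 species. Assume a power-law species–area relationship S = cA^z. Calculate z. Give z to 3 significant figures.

0.284

Taking logs: ln S = ln c + z ln A, so z = (ln S₂ − ln S₁)/(ln A₂ − ln A₁).
z = ln(40/15) / ln(39200/1240) = ln(2.667) / ln(31.61) = 0.9808 / 3.4536 = 0.2840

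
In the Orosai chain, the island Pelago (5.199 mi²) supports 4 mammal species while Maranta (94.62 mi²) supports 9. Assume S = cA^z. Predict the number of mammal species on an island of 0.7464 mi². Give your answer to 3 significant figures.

2.33

z = ln(9/4) / ln(94.62/5.199) = 0.8109 / 2.9014 = 0.2795
c = 4 / 5.199^0.2795 = 4 / 1.585 = 2.523
S₃ = 2.523 × 0.7464^0.2795 = 2.523 × 0.9215 ≈ 2.325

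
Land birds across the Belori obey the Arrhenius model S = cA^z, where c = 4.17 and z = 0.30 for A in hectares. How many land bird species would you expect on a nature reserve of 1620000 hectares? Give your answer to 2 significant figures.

S = 4.17 × 1620000^0.3 = 4.17 × 72.92 ≈ 304.1

300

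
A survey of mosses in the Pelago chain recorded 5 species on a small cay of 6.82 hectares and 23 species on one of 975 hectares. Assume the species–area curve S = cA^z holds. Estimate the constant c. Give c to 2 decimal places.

2.77

z = ln(S₂/S₁) / ln(A₂/A₁) = ln(23/5) / ln(975/6.82) = 1.5261 / 4.9626 = 0.3075
c = S₁ / A₁^z = 5 / 6.82^0.3075 = 5 / 1.805 = 2.771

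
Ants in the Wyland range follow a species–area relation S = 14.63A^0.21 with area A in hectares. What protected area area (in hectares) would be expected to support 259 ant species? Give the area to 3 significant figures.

259 = 14.63 × A^0.21  ⇒  A^0.21 = 259/14.63 = 17.7
ln A = ln(17.7) / 0.21 = 2.8738 / 0.21 = 13.6845
A = e^13.6845 ≈ 877245 hectares

877000 hectares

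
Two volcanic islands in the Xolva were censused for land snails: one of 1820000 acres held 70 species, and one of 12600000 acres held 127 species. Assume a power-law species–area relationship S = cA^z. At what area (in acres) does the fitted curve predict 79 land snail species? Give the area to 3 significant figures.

z = ln(127/70) / ln(12600000/1820000) = 0.5957 / 1.9349 = 0.3079
c = 70 / 1820000^0.3079 = 70 / 84.59 = 0.8275
A = (79/0.8275)^(1/0.3079) ⇒ ln A = ln(95.46)/0.3079 = 14.8072
A = e^14.8072 ≈ 2695817 acres

2700000 acres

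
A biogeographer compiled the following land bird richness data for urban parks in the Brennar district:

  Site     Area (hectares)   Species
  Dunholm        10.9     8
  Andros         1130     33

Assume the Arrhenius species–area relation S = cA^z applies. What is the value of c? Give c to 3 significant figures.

z = ln(S₂/S₁) / ln(A₂/A₁) = ln(33/8) / ln(1130/10.9) = 1.4171 / 4.6412 = 0.3053
c = S₁ / A₁^z = 8 / 10.9^0.3053 = 8 / 2.074 = 3.858

3.86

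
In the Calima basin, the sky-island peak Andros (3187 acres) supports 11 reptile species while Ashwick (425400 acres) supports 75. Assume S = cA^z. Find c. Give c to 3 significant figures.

0.465

z = ln(S₂/S₁) / ln(A₂/A₁) = ln(75/11) / ln(425400/3187) = 1.9196 / 4.8939 = 0.3922
c = S₁ / A₁^z = 11 / 3187^0.3922 = 11 / 23.67 = 0.4648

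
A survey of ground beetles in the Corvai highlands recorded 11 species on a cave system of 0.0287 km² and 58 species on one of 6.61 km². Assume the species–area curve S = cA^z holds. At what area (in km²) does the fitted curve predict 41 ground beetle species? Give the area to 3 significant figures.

2.12 km²

z = ln(58/11) / ln(6.61/0.0287) = 1.6625 / 5.4394 = 0.3056
c = 11 / 0.0287^0.3056 = 11 / 0.3378 = 32.56
A = (41/32.56)^(1/0.3056) ⇒ ln A = ln(1.259)/0.3056 = 0.7537
A = e^0.7537 ≈ 2.125 km²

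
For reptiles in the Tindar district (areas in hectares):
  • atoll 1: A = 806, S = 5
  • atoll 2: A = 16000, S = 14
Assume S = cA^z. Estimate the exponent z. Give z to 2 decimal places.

0.34

Taking logs: ln S = ln c + z ln A, so z = (ln S₂ − ln S₁)/(ln A₂ − ln A₁).
z = ln(14/5) / ln(16000/806) = ln(2.8) / ln(19.85) = 1.0296 / 2.9883 = 0.3446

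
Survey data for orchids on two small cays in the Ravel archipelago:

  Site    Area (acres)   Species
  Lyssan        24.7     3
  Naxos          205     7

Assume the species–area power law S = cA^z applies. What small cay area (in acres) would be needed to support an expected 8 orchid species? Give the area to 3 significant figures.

286 acres

z = ln(7/3) / ln(205/24.7) = 0.8473 / 2.1162 = 0.4004
c = 3 / 24.7^0.4004 = 3 / 3.611 = 0.8308
A = (8/0.8308)^(1/0.4004) ⇒ ln A = ln(9.629)/0.4004 = 5.6565
A = e^5.6565 ≈ 286.2 acres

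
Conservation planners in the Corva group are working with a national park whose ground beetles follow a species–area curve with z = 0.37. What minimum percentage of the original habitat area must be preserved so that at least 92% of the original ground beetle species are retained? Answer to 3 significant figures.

Need (A_new/A_old)^0.37 = 0.92, so A_new/A_old = 0.92^(1/0.37) = 0.92^2.703
ln(A_new/A_old) = ln 0.92 / 0.37 = -0.0834 / 0.37 = -0.2254
A_new/A_old = e^-0.2254 ≈ 0.7982

79.8%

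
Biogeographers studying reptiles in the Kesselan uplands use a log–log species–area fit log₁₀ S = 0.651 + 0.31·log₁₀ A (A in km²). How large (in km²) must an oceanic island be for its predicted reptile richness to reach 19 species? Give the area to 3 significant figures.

19 = 4.477 × A^0.31  ⇒  A^0.31 = 19/4.477 = 4.244
ln A = ln(4.244) / 0.31 = 1.4455 / 0.31 = 4.6628
A = e^4.6628 ≈ 105.9 km²

106 km²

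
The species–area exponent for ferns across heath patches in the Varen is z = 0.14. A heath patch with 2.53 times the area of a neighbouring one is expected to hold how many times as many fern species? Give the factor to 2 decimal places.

S₂/S₁ = (A₂/A₁)^z = 2.53^0.14
ln(S₂/S₁) = 0.14 × ln 2.53 = 0.14 × 0.9282 = 0.1300
S₂/S₁ = e^0.1300 ≈ 1.139

1.14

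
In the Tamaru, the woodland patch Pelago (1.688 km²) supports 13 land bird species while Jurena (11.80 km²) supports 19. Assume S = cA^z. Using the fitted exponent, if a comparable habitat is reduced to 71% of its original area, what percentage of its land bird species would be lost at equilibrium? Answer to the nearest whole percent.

6%

z = ln(19/13) / ln(11.8/1.688) = 0.3795 / 1.9446 = 0.1952
S_new/S_old = (A_new/A_old)^z = 0.71^0.1952 = exp(0.1952 × -0.3425) = 0.9353
Fraction lost = 1 − 0.9353 = 0.06465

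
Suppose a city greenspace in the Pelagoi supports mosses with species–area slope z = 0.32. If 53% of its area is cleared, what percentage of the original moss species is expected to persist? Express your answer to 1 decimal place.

78.5%

S_new/S_old = (A_new/A_old)^z = 0.47^0.32
= exp(0.32 × ln 0.47) = exp(0.32 × -0.7550) = exp(-0.2416) ≈ 0.7854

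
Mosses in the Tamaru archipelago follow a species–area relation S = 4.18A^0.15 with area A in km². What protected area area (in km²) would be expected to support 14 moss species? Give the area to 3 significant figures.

14 = 4.18 × A^0.15  ⇒  A^0.15 = 14/4.18 = 3.349
ln A = ln(3.349) / 0.15 = 1.2087 / 0.15 = 8.0583
A = e^8.0583 ≈ 3160 km²

3160 km²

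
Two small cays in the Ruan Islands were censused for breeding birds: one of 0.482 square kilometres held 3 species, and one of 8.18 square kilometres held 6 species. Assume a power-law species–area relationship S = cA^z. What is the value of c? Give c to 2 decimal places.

z = ln(S₂/S₁) / ln(A₂/A₁) = ln(6/3) / ln(8.18/0.482) = 0.6931 / 2.8315 = 0.2448
c = S₁ / A₁^z = 3 / 0.482^0.2448 = 3 / 0.8364 = 3.587

3.59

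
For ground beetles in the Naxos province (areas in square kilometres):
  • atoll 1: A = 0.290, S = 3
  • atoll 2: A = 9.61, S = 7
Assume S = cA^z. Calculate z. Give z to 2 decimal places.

Taking logs: ln S = ln c + z ln A, so z = (ln S₂ − ln S₁)/(ln A₂ − ln A₁).
z = ln(7/3) / ln(9.61/0.29) = ln(2.333) / ln(33.14) = 0.8473 / 3.5007 = 0.2420

0.24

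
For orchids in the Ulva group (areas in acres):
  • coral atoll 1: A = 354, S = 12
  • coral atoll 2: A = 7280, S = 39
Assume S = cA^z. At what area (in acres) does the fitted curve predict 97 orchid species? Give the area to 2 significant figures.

75000 acres

z = ln(39/12) / ln(7280/354) = 1.1787 / 3.0236 = 0.3898
c = 12 / 354^0.3898 = 12 / 9.855 = 1.218
A = (97/1.218)^(1/0.3898) ⇒ ln A = ln(79.66)/0.3898 = 11.2302
A = e^11.2302 ≈ 75376 acres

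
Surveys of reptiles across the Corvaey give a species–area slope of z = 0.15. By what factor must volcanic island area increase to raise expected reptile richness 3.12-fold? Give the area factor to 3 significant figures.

(A₂/A₁)^0.15 = 3.12, so A₂/A₁ = 3.12^(1/0.15) = 3.12^6.667
ln(A₂/A₁) = ln 3.12 / 0.15 = 1.1378 / 0.15 = 7.5856
A₂/A₁ = e^7.5856 ≈ 1970

1970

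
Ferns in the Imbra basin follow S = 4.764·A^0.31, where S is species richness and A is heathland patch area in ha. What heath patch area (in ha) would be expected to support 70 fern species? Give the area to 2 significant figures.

5800 ha

70 = 4.764 × A^0.31  ⇒  A^0.31 = 70/4.764 = 14.69
ln A = ln(14.69) / 0.31 = 2.6874 / 0.31 = 8.6691
A = e^8.6691 ≈ 5820 ha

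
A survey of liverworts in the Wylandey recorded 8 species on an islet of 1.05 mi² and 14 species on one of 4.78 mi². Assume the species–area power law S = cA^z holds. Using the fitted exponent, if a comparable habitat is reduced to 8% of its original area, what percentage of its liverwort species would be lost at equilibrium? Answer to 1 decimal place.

60.6%

z = ln(14/8) / ln(4.78/1.05) = 0.5596 / 1.5157 = 0.3692
S_new/S_old = (A_new/A_old)^z = 0.08^0.3692 = exp(0.3692 × -2.5257) = 0.3935
Fraction lost = 1 − 0.3935 = 0.6065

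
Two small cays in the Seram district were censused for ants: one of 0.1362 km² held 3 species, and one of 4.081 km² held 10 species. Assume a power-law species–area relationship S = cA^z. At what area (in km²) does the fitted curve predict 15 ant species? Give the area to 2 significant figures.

z = ln(10/3) / ln(4.081/0.1362) = 1.2040 / 3.4000 = 0.3541
c = 3 / 0.1362^0.3541 = 3 / 0.4936 = 6.077
A = (15/6.077)^(1/0.3541) ⇒ ln A = ln(2.468)/0.3541 = 2.5514
A = e^2.5514 ≈ 12.82 km²

13 km²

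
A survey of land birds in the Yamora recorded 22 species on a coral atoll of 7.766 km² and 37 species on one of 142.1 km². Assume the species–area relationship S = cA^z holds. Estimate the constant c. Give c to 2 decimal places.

z = ln(S₂/S₁) / ln(A₂/A₁) = ln(37/22) / ln(142.1/7.766) = 0.5199 / 2.9068 = 0.1788
c = S₁ / A₁^z = 22 / 7.766^0.1788 = 22 / 1.443 = 15.25

15.25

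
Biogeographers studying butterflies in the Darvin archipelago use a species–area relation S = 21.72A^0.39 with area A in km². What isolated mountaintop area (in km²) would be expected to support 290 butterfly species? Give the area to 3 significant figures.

769 km²

290 = 21.72 × A^0.39  ⇒  A^0.39 = 290/21.72 = 13.35
ln A = ln(13.35) / 0.39 = 2.5916 / 0.39 = 6.6452
A = e^6.6452 ≈ 769.1 km²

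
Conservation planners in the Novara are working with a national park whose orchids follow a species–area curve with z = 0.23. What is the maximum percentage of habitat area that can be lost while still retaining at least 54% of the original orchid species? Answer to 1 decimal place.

93.1%

Need (A_new/A_old)^0.23 = 0.54, so A_new/A_old = 0.54^(1/0.23) = 0.54^4.348
ln(A_new/A_old) = ln 0.54 / 0.23 = -0.6162 / 0.23 = -2.6791
A_new/A_old = e^-2.6791 ≈ 0.06863
Fraction that can be lost = 1 − 0.06863 = 0.9314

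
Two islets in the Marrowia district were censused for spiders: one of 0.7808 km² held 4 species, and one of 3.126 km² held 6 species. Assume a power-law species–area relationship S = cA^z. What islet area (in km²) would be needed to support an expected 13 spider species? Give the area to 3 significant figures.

44.0 km²

z = ln(6/4) / ln(3.126/0.7808) = 0.4055 / 1.3872 = 0.2923
c = 4 / 0.7808^0.2923 = 4 / 0.9302 = 4.3
A = (13/4.3)^(1/0.2923) ⇒ ln A = ln(3.023)/0.2923 = 3.7850
A = e^3.7850 ≈ 44.04 km²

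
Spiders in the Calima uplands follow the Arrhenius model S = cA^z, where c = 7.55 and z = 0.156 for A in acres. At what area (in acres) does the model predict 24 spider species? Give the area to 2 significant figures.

1700 acres

24 = 7.55 × A^0.156  ⇒  A^0.156 = 24/7.55 = 3.179
ln A = ln(3.179) / 0.156 = 1.1565 / 0.156 = 7.4135
A = e^7.4135 ≈ 1658 acres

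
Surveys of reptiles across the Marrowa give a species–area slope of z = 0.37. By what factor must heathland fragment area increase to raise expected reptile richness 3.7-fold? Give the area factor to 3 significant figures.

(A₂/A₁)^0.37 = 3.7, so A₂/A₁ = 3.7^(1/0.37) = 3.7^2.703
ln(A₂/A₁) = ln 3.7 / 0.37 = 1.3083 / 0.37 = 3.5360
A₂/A₁ = e^3.5360 ≈ 34.33

34.3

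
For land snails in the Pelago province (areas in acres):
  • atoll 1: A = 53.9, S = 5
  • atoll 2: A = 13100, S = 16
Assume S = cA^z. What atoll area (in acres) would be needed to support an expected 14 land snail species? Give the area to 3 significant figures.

z = ln(16/5) / ln(13100/53.9) = 1.1632 / 5.4932 = 0.2117
c = 5 / 53.9^0.2117 = 5 / 2.326 = 2.149
A = (14/2.149)^(1/0.2117) ⇒ ln A = ln(6.513)/0.2117 = 8.8497
A = e^8.8497 ≈ 6973 acres

6970 acres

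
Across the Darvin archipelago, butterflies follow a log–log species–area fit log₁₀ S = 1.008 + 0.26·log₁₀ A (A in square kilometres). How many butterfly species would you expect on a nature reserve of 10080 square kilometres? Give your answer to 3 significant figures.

S = 10.19 × 10080^0.26
ln S = ln 10.19 + 0.26 × ln 10080 = 2.3210 + 0.26 × 9.2183 = 4.7178
S = e^4.7178 ≈ 111.9

112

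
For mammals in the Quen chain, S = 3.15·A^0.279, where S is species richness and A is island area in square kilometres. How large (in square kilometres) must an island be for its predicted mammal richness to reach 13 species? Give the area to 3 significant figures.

13 = 3.15 × A^0.279  ⇒  A^0.279 = 13/3.15 = 4.127
ln A = ln(4.127) / 0.279 = 1.4175 / 0.279 = 5.0808
A = e^5.0808 ≈ 160.9 square kilometres

161 square kilometres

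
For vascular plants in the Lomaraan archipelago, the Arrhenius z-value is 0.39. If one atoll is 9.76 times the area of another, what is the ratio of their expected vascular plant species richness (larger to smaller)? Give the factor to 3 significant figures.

S₂/S₁ = (A₂/A₁)^z = 9.76^0.39
ln(S₂/S₁) = 0.39 × ln 9.76 = 0.39 × 2.2783 = 0.8885
S₂/S₁ = e^0.8885 ≈ 2.432

2.43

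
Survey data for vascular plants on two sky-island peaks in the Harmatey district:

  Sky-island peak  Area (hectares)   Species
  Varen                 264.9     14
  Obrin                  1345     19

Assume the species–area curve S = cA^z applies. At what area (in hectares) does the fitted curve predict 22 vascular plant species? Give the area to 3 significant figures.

z = ln(19/14) / ln(1345/264.9) = 0.3054 / 1.6248 = 0.1880
c = 14 / 264.9^0.1880 = 14 / 2.854 = 4.906
A = (22/4.906)^(1/0.1880) ⇒ ln A = ln(4.485)/0.1880 = 7.9842
A = e^7.9842 ≈ 2934 hectares

2930 hectares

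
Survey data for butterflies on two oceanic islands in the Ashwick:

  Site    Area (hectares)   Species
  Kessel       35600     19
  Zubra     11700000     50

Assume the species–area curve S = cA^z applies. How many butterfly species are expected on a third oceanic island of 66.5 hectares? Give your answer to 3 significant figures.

z = ln(50/19) / ln(11700000/35600) = 0.9676 / 5.7950 = 0.1670
c = 19 / 35600^0.1670 = 19 / 5.754 = 3.302
S₃ = 3.302 × 66.5^0.1670 = 3.302 × 2.015 ≈ 6.655

6.66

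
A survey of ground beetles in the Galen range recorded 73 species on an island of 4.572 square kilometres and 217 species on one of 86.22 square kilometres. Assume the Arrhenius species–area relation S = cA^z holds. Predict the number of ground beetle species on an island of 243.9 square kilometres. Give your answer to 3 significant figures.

319

z = ln(217/73) / ln(86.22/4.572) = 1.0894 / 2.9370 = 0.3709
c = 73 / 4.572^0.3709 = 73 / 1.757 = 41.54
S₃ = 41.54 × 243.9^0.3709 = 41.54 × 7.683 ≈ 319.1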